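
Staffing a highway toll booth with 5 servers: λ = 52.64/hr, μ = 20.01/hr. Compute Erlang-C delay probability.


a = λ/μ = 2.6307; ρ = a/5 = 0.5261
P₀ = 0.069752 (from M/M/c formula)
C(c,a) = [a^c/(c!(1−ρ))]·P₀ = [125.99229/(120·0.4739)]·0.069752
= 2.21569·0.069752 = 0.154550

Final: 0.154550


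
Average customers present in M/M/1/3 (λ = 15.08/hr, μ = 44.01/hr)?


ρ = 15.08/44.01 = 0.3426
L = ρ[1 − (K+1)ρ^K + Kρ^(K+1)] / [(1−ρ)(1−ρ^(K+1))]
Numerator: 0.3426·(1 − 4·0.040230 + 3·0.013785) = 0.301680
Denominator: (0.6574)·(0.986215) = 0.648289
L = 0.301680/0.648289 = 0.4653

Final: 0.4653


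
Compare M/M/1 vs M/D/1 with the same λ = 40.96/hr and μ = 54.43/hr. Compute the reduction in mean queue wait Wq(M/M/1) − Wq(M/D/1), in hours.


ρ = 40.96/54.43 = 0.7525
Wq(M/M/1) = ρ/(μ−λ) = 0.7525/13.47 = 0.05587 hr
Wq(M/D/1) = ρ/(2(μ−λ)) = 0.02793 hr
Savings = 0.05587 − 0.02793 = 0.02793 hr

Final: 0.02793 hr


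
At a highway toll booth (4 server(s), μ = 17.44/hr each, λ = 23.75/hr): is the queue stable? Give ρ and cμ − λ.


Total capacity cμ = 4·17.44 = 69.76/hr
ρ = λ/(cμ) = 23.75/69.76 = 0.3405
Stable ⇔ ρ < 1: YES
Spare capacity = cμ − λ = 69.76 − 23.75 = 46.01/hr

Final: ρ = 0.3405; stable; margin = 46.01/hr


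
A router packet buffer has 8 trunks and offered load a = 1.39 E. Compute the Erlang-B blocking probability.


B(c,a) = (a^c/c!) / Σ_{k=0}^{c} a^k/k!
a^8/8! = 0.0003456
Σ terms (k=0..8): 1.00000 + 1.39000 + 0.96605 + 0.44760 + 0.15554 + 0.04324 + 0.01002 + 0.001989 + 0.0003456 = 4.014788
B = 0.0003456/4.014788 = 0.00008609

Final: 0.00008609


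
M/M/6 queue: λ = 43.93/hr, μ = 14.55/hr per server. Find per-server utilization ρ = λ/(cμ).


ρ = λ/(cμ) = 43.93/(6·14.55) = 43.93/87.30 = 0.5032

Final: 0.5032


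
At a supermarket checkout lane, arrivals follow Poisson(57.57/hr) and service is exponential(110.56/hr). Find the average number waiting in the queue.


ρ = 57.57/110.56 = 0.5207
Lq = ρ²/(1−ρ) = 0.2711/0.4793 = 0.5657

Final: 0.5657


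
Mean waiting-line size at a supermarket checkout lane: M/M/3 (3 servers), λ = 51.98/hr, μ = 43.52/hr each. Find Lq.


a = λ/μ = 1.1944; ρ = a/3 = 0.3981
P₀ = 0.295900
Lq = P₀·a^c·ρ / (c!·(1−ρ)²) = 0.295900·1.70389·0.3981/(6·0.36225)
= 0.09235

Final: 0.09235


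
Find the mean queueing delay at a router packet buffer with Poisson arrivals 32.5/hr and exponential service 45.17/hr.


ρ = 32.5/45.17 = 0.7195
Wq = ρ/(μ−λ) = 0.7195/(45.17 − 32.5) = 0.7195/12.67 = 0.05679 hr

Final: 0.05679 hr


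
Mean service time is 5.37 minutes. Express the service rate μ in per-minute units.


μ = 1/(service time) in consistent units.
1 minute = 1 min, so μ = 1/5.37 = 0.1862 per minute

Final: 0.1862 /min


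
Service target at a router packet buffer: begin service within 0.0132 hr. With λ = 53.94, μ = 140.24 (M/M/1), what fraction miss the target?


ρ = 53.94/140.24 = 0.3846
P(Wq > t) = ρ·e^{−(μ−λ)t} = 0.3846·e^{−1.1392}
= 0.3846·0.320088 = 0.123114

Final: 0.123114


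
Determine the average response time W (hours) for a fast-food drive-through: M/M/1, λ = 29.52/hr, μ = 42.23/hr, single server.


W = 1/(μ−λ) = 1/(42.23 − 29.52) = 1/12.71 = 0.07868 hr

Final: 0.07868 hr


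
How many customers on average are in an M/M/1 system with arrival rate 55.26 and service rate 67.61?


ρ = λ/μ = 55.26/67.61 = 0.8173
L = ρ/(1−ρ) = 0.8173/(1 − 0.8173) = 0.8173/0.1827 = 4.4745

Final: 4.4745


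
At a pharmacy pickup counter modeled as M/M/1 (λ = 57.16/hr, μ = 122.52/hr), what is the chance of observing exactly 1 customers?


ρ = 57.16/122.52 = 0.4665
P_n = (1−ρ)·ρ^n = (1 − 0.4665)·0.4665^1 = 0.5335·0.466536 = 0.248880

Final: 0.248880


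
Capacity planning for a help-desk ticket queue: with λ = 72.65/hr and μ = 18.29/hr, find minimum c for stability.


Stability requires cμ > λ ⇔ c > λ/μ.
λ/μ = 72.65/18.29 = 3.9721
Minimum integer c = ⌊3.9721⌋ + 1 = 4
Check: 4·18.29 = 73.16 > 72.65, while 3·18.29 = 54.87 ≤ 72.65

Final: 4 servers


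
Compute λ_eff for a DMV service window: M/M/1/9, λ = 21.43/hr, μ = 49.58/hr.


ρ = 0.4322; P_K = (1−ρ)ρ^9/(1−ρ^10) = 0.0002990
λ_eff = λ(1 − P_K) = 21.43·(1 − 0.0002990) = 21.43·0.999701 = 21.4236 /hr

Final: 21.4236 /hr


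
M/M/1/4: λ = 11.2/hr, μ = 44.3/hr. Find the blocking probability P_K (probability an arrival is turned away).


ρ = λ/μ = 11.2/44.3 = 0.2528
P_K = (1−ρ)ρ^K/(1−ρ^(K+1)) = (0.7472·0.004086)/(1 − 0.001033)
= 0.003053/0.998967 = 0.003056

Final: 0.003056


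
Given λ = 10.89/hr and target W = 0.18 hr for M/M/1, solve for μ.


W = 1/(μ−λ) ⇒ μ − λ = 1/W = 1/0.18 = 5.5556
μ = λ + 1/W = 10.89 + 5.5556 = 16.4456 per hr

Final: 16.4456 /hr


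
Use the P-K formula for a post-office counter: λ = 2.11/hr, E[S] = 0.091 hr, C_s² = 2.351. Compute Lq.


ρ = λ·E[S] = 2.11·0.091 = 0.1920
Lq = ρ²(1+C_s²)/(2(1−ρ)) = 0.03687·(1+2.351)/(2·0.8080)
= 0.03687·3.3510/1.6160 = 0.07645

Final: 0.07645


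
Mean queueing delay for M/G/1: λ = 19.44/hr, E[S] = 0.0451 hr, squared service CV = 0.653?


ρ = λ·E[S] = 19.44·0.0451 = 0.8767
E[S²] = E[S]²(1+C_s²) = 0.0451²·(1+0.653) = 0.003362
Wq = λ·E[S²]/(2(1−ρ)) = 19.44·0.003362/(2·0.1233) = 0.26515 hr

Final: 0.26515 hr


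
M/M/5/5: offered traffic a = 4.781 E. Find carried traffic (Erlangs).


B(5,4.781) = 0.266844 (Erlang-B)
Carried load = a(1 − B) = 4.781·(1 − 0.266844) = 4.781·0.733156 = 3.5052 E

Final: 3.5052 Erlangs


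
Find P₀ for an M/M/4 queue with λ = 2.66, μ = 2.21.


a = λ/μ = 2.66/2.21 = 1.2036; ρ = a/c = 0.3009
Σ_{k=0}^{3} a^k/k! (terms k=0..3) = 1.00000 + 1.20362 + 0.72435 + 0.29061 = 3.21858
Tail: a^4/(4!(1−ρ)) = 2.09873/(24·0.6991) = 0.12509
P₀ = 1/(3.21858 + 0.12509) = 1/3.34367 = 0.299072

Final: 0.299072


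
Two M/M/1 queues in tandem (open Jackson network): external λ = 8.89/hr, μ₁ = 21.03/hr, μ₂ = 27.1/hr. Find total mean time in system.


Each node sees arrival rate λ = 8.89/hr (tandem ⇒ throughput preserved).
W₁ = 1/(μ₁−λ) = 1/(21.03−8.89) = 0.08237 hr
W₂ = 1/(μ₂−λ) = 1/(27.1−8.89) = 0.05491 hr
W_total = W₁ + W₂ = 0.08237 + 0.05491 = 0.13729 hr

Final: 0.13729 hr


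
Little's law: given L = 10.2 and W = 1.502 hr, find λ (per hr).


λ = L/W = 10.2/1.502 = 6.7909 /hr

Final: 6.7909 /hr


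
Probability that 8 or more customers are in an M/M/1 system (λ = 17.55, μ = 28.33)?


ρ = 17.55/28.33 = 0.6195
P(N ≥ n) = ρ^n = 0.6195^8 = 0.021689

Final: 0.021689


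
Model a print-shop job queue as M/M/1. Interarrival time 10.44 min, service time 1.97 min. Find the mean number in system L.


λ = 60/10.44 = 5.7471 /hr
μ = 60/1.97 = 30.4569 /hr
ρ = λ/μ = 5.7471/30.4569 = 0.1887
L = ρ/(1−ρ) = 0.1887/0.8113 = 0.2326

Final: 0.2326


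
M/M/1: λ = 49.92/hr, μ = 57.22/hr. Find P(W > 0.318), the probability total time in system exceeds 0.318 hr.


W ~ Exponential(μ−λ) for M/M/1.
μ − λ = 57.22 − 49.92 = 7.3000
P(W > t) = e^{−(μ−λ)t} = e^{−2.3214} = 0.098136

Final: 0.098136


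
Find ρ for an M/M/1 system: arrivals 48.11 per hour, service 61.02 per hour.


ρ = λ/μ = 48.11/61.02 = 0.7884

Final: 0.7884


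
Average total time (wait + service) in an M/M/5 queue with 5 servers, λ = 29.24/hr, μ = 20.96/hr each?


a = 1.3950; ρ = 0.2790; P₀ = 0.247557
Lq = P₀·a^c·ρ/(c!(1−ρ)²) = 0.005850
Wq = Lq/λ = 0.005850/29.24 = 0.0002001 hr
W = Wq + 1/μ = 0.0002001 + 0.04771 = 0.04791 hr

Final: 0.04791 hr


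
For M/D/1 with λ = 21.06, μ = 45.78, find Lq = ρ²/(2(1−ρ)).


ρ = 21.06/45.78 = 0.4600
M/D/1: Lq = ρ²/(2(1−ρ)) = 0.2116/(2·0.5400) = 0.19596

Final: 0.19596


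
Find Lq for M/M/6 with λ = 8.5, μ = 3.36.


a = λ/μ = 2.5298; ρ = a/6 = 0.4216
P₀ = 0.079194
Lq = P₀·a^c·ρ / (c!·(1−ρ)²) = 0.079194·262.10656·0.4216/(720·0.33452)
= 0.03634

Final: 0.03634


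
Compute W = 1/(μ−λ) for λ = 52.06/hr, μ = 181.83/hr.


W = 1/(μ−λ) = 1/(181.83 − 52.06) = 1/129.77 = 0.007706 hr

Final: 0.007706 hr


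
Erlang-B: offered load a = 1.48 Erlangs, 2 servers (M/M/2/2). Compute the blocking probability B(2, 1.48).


B(c,a) = (a^c/c!) / Σ_{k=0}^{c} a^k/k!
a^2/2! = 1.095200
Σ terms (k=0..2): 1.00000 + 1.48000 + 1.09520 = 3.575200
B = 1.095200/3.575200 = 0.306333

Final: 0.306333


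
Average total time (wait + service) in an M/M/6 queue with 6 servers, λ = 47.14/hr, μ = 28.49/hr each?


a = 1.6546; ρ = 0.2758; P₀ = 0.191077
Lq = P₀·a^c·ρ/(c!(1−ρ)²) = 0.002863
Wq = Lq/λ = 0.002863/47.14 = 0.00006074 hr
W = Wq + 1/μ = 0.00006074 + 0.03510 = 0.03516 hr

Final: 0.03516 hr


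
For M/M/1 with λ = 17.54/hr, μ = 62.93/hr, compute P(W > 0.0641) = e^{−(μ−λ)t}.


W ~ Exponential(μ−λ) for M/M/1.
μ − λ = 62.93 − 17.54 = 45.3900
P(W > t) = e^{−(μ−λ)t} = e^{−2.9095} = 0.054503

Final: 0.054503


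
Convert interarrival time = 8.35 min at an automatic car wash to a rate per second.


λ = 1/(interarrival time) in consistent units.
1 second = 0.0166667 min, so λ = 0.0166667/8.35 = 0.001996 per second

Final: 0.001996 /sec


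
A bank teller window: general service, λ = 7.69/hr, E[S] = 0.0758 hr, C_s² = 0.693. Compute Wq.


ρ = λ·E[S] = 7.69·0.0758 = 0.5829
E[S²] = E[S]²(1+C_s²) = 0.0758²·(1+0.693) = 0.009727
Wq = λ·E[S²]/(2(1−ρ)) = 7.69·0.009727/(2·0.4171) = 0.08967 hr

Final: 0.08967 hr


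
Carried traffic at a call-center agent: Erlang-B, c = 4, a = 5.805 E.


B(4,5.805) = 0.456832 (Erlang-B)
Carried load = a(1 − B) = 5.805·(1 − 0.456832) = 5.805·0.543168 = 3.1531 E

Final: 3.1531 Erlangs


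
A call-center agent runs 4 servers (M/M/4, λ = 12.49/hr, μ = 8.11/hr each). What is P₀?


a = λ/μ = 12.49/8.11 = 1.5401; ρ = a/c = 0.3850
Σ_{k=0}^{3} a^k/k! (terms k=0..3) = 1.00000 + 1.54007 + 1.18591 + 0.60880 = 4.33479
Tail: a^4/(4!(1−ρ)) = 5.62557/(24·0.6150) = 0.38115
P₀ = 1/(4.33479 + 0.38115) = 1/4.71593 = 0.212047

Final: 0.212047


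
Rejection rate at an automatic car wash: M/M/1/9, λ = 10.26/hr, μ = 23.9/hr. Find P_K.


ρ = λ/μ = 10.26/23.9 = 0.4293
P_K = (1−ρ)ρ^K/(1−ρ^(K+1)) = (0.5707·0.0004952)/(1 − 0.0002126)
= 0.0002826/0.999787 = 0.0002827

Final: 0.0002827


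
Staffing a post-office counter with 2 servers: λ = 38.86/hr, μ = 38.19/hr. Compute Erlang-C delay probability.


a = λ/μ = 1.0175; ρ = a/2 = 0.5088
P₀ = 0.325581 (from M/M/c formula)
C(c,a) = [a^c/(c!(1−ρ))]·P₀ = [1.03540/(2·0.4912)]·0.325581
= 1.05388·0.325581 = 0.343125

Final: 0.343125


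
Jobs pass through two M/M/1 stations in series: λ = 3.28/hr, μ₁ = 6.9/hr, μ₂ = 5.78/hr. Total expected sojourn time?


Each node sees arrival rate λ = 3.28/hr (tandem ⇒ throughput preserved).
W₁ = 1/(μ₁−λ) = 1/(6.9−3.28) = 0.27624 hr
W₂ = 1/(μ₂−λ) = 1/(5.78−3.28) = 0.40000 hr
W_total = W₁ + W₂ = 0.27624 + 0.40000 = 0.67624 hr

Final: 0.67624 hr


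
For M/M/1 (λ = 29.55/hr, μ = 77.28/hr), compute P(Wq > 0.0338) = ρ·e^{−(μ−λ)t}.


ρ = 29.55/77.28 = 0.3824
P(Wq > t) = ρ·e^{−(μ−λ)t} = 0.3824·e^{−1.6133}
= 0.3824·0.199234 = 0.076182

Final: 0.076182


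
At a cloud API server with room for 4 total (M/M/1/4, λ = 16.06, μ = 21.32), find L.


ρ = 16.06/21.32 = 0.7533
L = ρ[1 − (K+1)ρ^K + Kρ^(K+1)] / [(1−ρ)(1−ρ^(K+1))]
Numerator: 0.7533·(1 − 5·0.321983 + 4·0.242545) = 0.271379
Denominator: (0.2467)·(0.757455) = 0.186877
L = 0.271379/0.186877 = 1.4522

Final: 1.4522


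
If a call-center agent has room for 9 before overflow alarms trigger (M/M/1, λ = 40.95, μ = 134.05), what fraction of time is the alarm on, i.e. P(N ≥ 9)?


ρ = 40.95/134.05 = 0.3055
P(N ≥ n) = ρ^n = 0.3055^9 = 0.00002317

Final: 0.00002317


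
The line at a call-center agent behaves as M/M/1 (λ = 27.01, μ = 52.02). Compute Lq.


ρ = 27.01/52.02 = 0.5192
Lq = ρ²/(1−ρ) = 0.2696/0.4808 = 0.5607

Final: 0.5607


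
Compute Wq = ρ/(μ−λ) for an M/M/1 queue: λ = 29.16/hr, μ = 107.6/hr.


ρ = 29.16/107.6 = 0.2710
Wq = ρ/(μ−λ) = 0.2710/(107.6 − 29.16) = 0.2710/78.44 = 0.003455 hr

Final: 0.003455 hr


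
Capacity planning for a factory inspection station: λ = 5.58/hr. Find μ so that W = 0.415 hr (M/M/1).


W = 1/(μ−λ) ⇒ μ − λ = 1/W = 1/0.415 = 2.4096
μ = λ + 1/W = 5.58 + 2.4096 = 7.9896 per hr

Final: 7.9896 /hr


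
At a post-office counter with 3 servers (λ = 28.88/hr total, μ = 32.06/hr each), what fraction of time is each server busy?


ρ = λ/(cμ) = 28.88/(3·32.06) = 28.88/96.18 = 0.3003

Final: 0.3003


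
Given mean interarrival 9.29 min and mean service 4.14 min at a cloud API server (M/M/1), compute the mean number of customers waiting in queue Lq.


λ = 60/9.29 = 6.4586 /hr
μ = 60/4.14 = 14.4928 /hr
ρ = λ/μ = 6.4586/14.4928 = 0.4456
Lq = ρ²/(1−ρ) = 0.1986/0.5544 = 0.3582

Final: 0.3582


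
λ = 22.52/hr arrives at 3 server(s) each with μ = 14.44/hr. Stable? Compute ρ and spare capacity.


Total capacity cμ = 3·14.44 = 43.32/hr
ρ = λ/(cμ) = 22.52/43.32 = 0.5199
Stable ⇔ ρ < 1: YES
Spare capacity = cμ − λ = 43.32 − 22.52 = 20.80/hr

Final: ρ = 0.5199; stable; margin = 20.80/hr


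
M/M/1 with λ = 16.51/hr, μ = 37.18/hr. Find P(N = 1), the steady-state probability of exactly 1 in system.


ρ = 16.51/37.18 = 0.4441
P_n = (1−ρ)·ρ^n = (1 − 0.4441)·0.4441^1 = 0.5559·0.444056 = 0.246870

Final: 0.246870


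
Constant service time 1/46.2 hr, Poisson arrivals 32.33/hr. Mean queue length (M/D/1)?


ρ = 32.33/46.2 = 0.6998
M/D/1: Lq = ρ²/(2(1−ρ)) = 0.4897/(2·0.3002) = 0.81557

Final: 0.81557


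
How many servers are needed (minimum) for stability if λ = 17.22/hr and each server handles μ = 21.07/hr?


Stability requires cμ > λ ⇔ c > λ/μ.
λ/μ = 17.22/21.07 = 0.8173
Minimum integer c = ⌊0.8173⌋ + 1 = 1
Check: 1·21.07 = 21.07 > 17.22, while 0·21.07 = 0.00 ≤ 17.22

Final: 1 servers


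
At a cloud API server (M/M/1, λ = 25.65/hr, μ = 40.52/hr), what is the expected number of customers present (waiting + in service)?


ρ = λ/μ = 25.65/40.52 = 0.6330
L = ρ/(1−ρ) = 0.6330/(1 − 0.6330) = 0.6330/0.3670 = 1.7249

Final: 1.7249


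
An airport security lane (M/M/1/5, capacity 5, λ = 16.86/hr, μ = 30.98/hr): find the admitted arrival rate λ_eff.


ρ = 0.5442; P_K = (1−ρ)ρ^5/(1−ρ^6) = 0.022339
λ_eff = λ(1 − P_K) = 16.86·(1 − 0.022339) = 16.86·0.977661 = 16.4834 /hr

Final: 16.4834 /hr


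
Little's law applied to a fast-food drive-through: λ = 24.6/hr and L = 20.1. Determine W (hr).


W = L/λ = 20.1/24.6 = 0.8171 hr

Final: 0.8171 hr


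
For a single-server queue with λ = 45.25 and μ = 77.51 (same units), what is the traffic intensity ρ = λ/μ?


ρ = λ/μ = 45.25/77.51 = 0.5838

Final: 0.5838


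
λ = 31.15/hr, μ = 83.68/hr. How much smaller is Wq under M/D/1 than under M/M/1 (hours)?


ρ = 31.15/83.68 = 0.3723
Wq(M/M/1) = ρ/(μ−λ) = 0.3723/52.53 = 0.007086 hr
Wq(M/D/1) = ρ/(2(μ−λ)) = 0.003543 hr
Savings = 0.007086 − 0.003543 = 0.003543 hr

Final: 0.003543 hr


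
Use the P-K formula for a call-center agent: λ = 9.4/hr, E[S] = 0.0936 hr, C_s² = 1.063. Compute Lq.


ρ = λ·E[S] = 9.4·0.0936 = 0.8798
Lq = ρ²(1+C_s²)/(2(1−ρ)) = 0.7741·(1+1.063)/(2·0.1202)
= 0.7741·2.0630/0.2403 = 6.64533

Final: 6.64533


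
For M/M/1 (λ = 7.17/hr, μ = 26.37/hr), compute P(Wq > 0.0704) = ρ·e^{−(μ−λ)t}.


ρ = 7.17/26.37 = 0.2719
P(Wq > t) = ρ·e^{−(μ−λ)t} = 0.2719·e^{−1.3517}
= 0.2719·0.258805 = 0.070369

Final: 0.070369


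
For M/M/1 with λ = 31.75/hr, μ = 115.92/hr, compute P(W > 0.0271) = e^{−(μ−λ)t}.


W ~ Exponential(μ−λ) for M/M/1.
μ − λ = 115.92 − 31.75 = 84.1700
P(W > t) = e^{−(μ−λ)t} = e^{−2.2810} = 0.102181

Final: 0.102181


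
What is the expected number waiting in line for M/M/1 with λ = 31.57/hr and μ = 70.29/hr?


ρ = 31.57/70.29 = 0.4491
Lq = ρ²/(1−ρ) = 0.2017/0.5509 = 0.3662

Final: 0.3662


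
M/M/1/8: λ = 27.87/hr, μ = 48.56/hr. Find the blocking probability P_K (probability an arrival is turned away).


ρ = λ/μ = 27.87/48.56 = 0.5739
P_K = (1−ρ)ρ^K/(1−ρ^(K+1)) = (0.4261·0.011772)/(1 − 0.006757)
= 0.005016/0.993243 = 0.005050

Final: 0.005050


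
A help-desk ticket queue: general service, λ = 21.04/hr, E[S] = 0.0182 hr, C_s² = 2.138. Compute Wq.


ρ = λ·E[S] = 21.04·0.0182 = 0.3829
E[S²] = E[S]²(1+C_s²) = 0.0182²·(1+2.138) = 0.001039
Wq = λ·E[S²]/(2(1−ρ)) = 21.04·0.001039/(2·0.6171) = 0.01772 hr

Final: 0.01772 hr


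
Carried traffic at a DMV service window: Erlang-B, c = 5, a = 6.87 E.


B(5,6.87) = 0.416959 (Erlang-B)
Carried load = a(1 − B) = 6.87·(1 − 0.416959) = 6.87·0.583041 = 4.0055 E

Final: 4.0055 Erlangs


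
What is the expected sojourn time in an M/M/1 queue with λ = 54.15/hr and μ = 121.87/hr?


W = 1/(μ−λ) = 1/(121.87 − 54.15) = 1/67.72 = 0.01477 hr

Final: 0.01477 hr


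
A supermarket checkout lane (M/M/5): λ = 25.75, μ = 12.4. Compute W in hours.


a = 2.0766; ρ = 0.4153; P₀ = 0.124216
Lq = P₀·a^c·ρ/(c!(1−ρ)²) = 0.04857
Wq = Lq/λ = 0.04857/25.75 = 0.001886 hr
W = Wq + 1/μ = 0.001886 + 0.08065 = 0.08253 hr

Final: 0.08253 hr


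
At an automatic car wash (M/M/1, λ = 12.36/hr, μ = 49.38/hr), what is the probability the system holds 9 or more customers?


ρ = 12.36/49.38 = 0.2503
P(N ≥ n) = ρ^n = 0.2503^9 = 0.000003857

Final: 0.000003857


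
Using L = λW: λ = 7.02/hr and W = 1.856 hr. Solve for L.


L = λW = 7.02·1.856 = 13.0291

Final: 13.0291


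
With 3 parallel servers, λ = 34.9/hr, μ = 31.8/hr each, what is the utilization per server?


ρ = λ/(cμ) = 34.9/(3·31.8) = 34.9/95.40 = 0.3658

Final: 0.3658


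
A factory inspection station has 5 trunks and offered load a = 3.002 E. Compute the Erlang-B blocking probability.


B(c,a) = (a^c/c!) / Σ_{k=0}^{c} a^k/k!
a^5/5! = 2.031759
Σ terms (k=0..5): 1.00000 + 3.00200 + 4.50600 + 4.50901 + 3.38401 + 2.03176 = 18.432776
B = 2.031759/18.432776 = 0.110225

Final: 0.110225


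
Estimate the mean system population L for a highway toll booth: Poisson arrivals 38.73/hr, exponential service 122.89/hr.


ρ = λ/μ = 38.73/122.89 = 0.3152
L = ρ/(1−ρ) = 0.3152/(1 − 0.3152) = 0.3152/0.6848 = 0.4602

Final: 0.4602


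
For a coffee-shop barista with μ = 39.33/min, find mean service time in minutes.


Mean service time = 1/μ = 1/39.33 minute = 0.02543 minute
In minutes: 0.02543 × 1 = 0.02543 min

Final: 0.02543 min


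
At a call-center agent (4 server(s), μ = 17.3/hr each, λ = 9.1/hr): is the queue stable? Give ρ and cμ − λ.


Total capacity cμ = 4·17.3 = 69.20/hr
ρ = λ/(cμ) = 9.1/69.20 = 0.1315
Stable ⇔ ρ < 1: YES
Spare capacity = cμ − λ = 69.20 − 9.1 = 60.10/hr

Final: ρ = 0.1315; stable; margin = 60.10/hr


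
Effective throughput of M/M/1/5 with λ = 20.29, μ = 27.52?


ρ = 0.7373; P_K = (1−ρ)ρ^5/(1−ρ^6) = 0.068187
λ_eff = λ(1 − P_K) = 20.29·(1 − 0.068187) = 20.29·0.931813 = 18.9065 /hr

Final: 18.9065 /hr


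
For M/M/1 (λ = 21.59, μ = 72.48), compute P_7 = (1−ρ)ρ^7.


ρ = 21.59/72.48 = 0.2979
P_n = (1−ρ)·ρ^n = (1 − 0.2979)·0.2979^7 = 0.7021·0.0002081 = 0.0001461

Final: 0.0001461


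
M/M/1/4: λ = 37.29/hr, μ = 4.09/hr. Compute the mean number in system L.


ρ = 37.29/4.09 = 9.1174
L = ρ[1 − (K+1)ρ^K + Kρ^(K+1)] / [(1−ρ)(1−ρ^(K+1))]
Numerator: 9.1174·(1 − 5·6909.972220 + 4·63000.700268) = 1982605.726533
Denominator: (-8.1174)·(-62999.700268) = 511391.210001
L = 1982605.726533/511391.210001 = 3.8769

Final: 3.8769


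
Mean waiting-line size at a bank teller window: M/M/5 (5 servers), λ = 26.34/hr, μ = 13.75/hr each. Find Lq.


a = λ/μ = 1.9156; ρ = a/5 = 0.3831
P₀ = 0.146377
Lq = P₀·a^c·ρ / (c!·(1−ρ)²) = 0.146377·25.79677·0.3831/(120·0.38053)
= 0.03168

Final: 0.03168


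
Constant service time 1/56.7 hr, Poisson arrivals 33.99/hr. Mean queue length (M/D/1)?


ρ = 33.99/56.7 = 0.5995
M/D/1: Lq = ρ²/(2(1−ρ)) = 0.3594/(2·0.4005) = 0.44861

Final: 0.44861


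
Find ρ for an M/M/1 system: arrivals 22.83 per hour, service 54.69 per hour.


ρ = λ/μ = 22.83/54.69 = 0.4174

Final: 0.4174


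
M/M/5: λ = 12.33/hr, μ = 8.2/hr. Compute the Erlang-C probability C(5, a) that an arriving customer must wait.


a = λ/μ = 1.5037; ρ = a/5 = 0.3007
P₀ = 0.221957 (from M/M/c formula)
C(c,a) = [a^c/(c!(1−ρ))]·P₀ = [7.68681/(120·0.6993)]·0.221957
= 0.09161·0.221957 = 0.020332

Final: 0.020332


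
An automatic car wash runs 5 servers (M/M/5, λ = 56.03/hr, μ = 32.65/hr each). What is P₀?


a = λ/μ = 56.03/32.65 = 1.7161; ρ = a/c = 0.3432
Σ_{k=0}^{4} a^k/k! (terms k=0..4) = 1.00000 + 1.71608 + 1.47246 + 0.84229 + 0.36136 = 5.39219
Tail: a^5/(5!(1−ρ)) = 14.88289/(120·0.6568) = 0.18884
P₀ = 1/(5.39219 + 0.18884) = 1/5.58103 = 0.179178

Final: 0.179178


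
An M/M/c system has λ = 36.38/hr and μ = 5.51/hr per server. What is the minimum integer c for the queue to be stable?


Stability requires cμ > λ ⇔ c > λ/μ.
λ/μ = 36.38/5.51 = 6.6025
Minimum integer c = ⌊6.6025⌋ + 1 = 7
Check: 7·5.51 = 38.57 > 36.38, while 6·5.51 = 33.06 ≤ 36.38

Final: 7 servers


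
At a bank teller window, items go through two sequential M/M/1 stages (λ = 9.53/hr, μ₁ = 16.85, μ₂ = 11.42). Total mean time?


Each node sees arrival rate λ = 9.53/hr (tandem ⇒ throughput preserved).
W₁ = 1/(μ₁−λ) = 1/(16.85−9.53) = 0.13661 hr
W₂ = 1/(μ₂−λ) = 1/(11.42−9.53) = 0.52910 hr
W_total = W₁ + W₂ = 0.13661 + 0.52910 = 0.66571 hr

Final: 0.66571 hr


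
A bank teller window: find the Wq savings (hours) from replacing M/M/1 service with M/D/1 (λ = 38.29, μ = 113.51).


ρ = 38.29/113.51 = 0.3373
Wq(M/M/1) = ρ/(μ−λ) = 0.3373/75.22 = 0.004485 hr
Wq(M/D/1) = ρ/(2(μ−λ)) = 0.002242 hr
Savings = 0.004485 − 0.002242 = 0.002242 hr

Final: 0.002242 hr


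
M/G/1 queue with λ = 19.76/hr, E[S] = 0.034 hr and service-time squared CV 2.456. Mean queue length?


ρ = λ·E[S] = 19.76·0.034 = 0.6718
Lq = ρ²(1+C_s²)/(2(1−ρ)) = 0.4514·(1+2.456)/(2·0.3282)
= 0.4514·3.4560/0.6563 = 2.37678

Final: 2.37678


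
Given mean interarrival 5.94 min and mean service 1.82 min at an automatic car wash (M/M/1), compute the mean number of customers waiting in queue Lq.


λ = 60/5.94 = 10.1010 /hr
μ = 60/1.82 = 32.9670 /hr
ρ = λ/μ = 10.1010/32.9670 = 0.3064
Lq = ρ²/(1−ρ) = 0.09388/0.6936 = 0.1354

Final: 0.1354


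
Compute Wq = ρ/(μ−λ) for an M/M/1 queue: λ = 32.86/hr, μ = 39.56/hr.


ρ = 32.86/39.56 = 0.8306
Wq = ρ/(μ−λ) = 0.8306/(39.56 − 32.86) = 0.8306/6.70 = 0.1240 hr

Final: 0.1240 hr


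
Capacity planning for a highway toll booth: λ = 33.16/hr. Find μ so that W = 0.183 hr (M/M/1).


W = 1/(μ−λ) ⇒ μ − λ = 1/W = 1/0.183 = 5.4645
μ = λ + 1/W = 33.16 + 5.4645 = 38.6245 per hr

Final: 38.6245 /hr


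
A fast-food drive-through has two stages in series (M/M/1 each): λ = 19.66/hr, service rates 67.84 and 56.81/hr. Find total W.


Each node sees arrival rate λ = 19.66/hr (tandem ⇒ throughput preserved).
W₁ = 1/(μ₁−λ) = 1/(67.84−19.66) = 0.02076 hr
W₂ = 1/(μ₂−λ) = 1/(56.81−19.66) = 0.02692 hr
W_total = W₁ + W₂ = 0.02076 + 0.02692 = 0.04767 hr

Final: 0.04767 hr


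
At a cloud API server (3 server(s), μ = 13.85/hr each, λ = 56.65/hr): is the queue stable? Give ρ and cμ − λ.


Total capacity cμ = 3·13.85 = 41.55/hr
ρ = λ/(cμ) = 56.65/41.55 = 1.3634
Stable ⇔ ρ < 1: NO
Spare capacity = cμ − λ = 41.55 − 56.65 = -15.10/hr

Final: ρ = 1.3634; unstable; margin = -15.10/hr


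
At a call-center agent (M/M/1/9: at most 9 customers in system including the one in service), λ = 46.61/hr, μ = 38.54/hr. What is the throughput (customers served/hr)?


ρ = 1.2094; P_K = (1−ρ)ρ^9/(1−ρ^10) = 0.203547
λ_eff = λ(1 − P_K) = 46.61·(1 − 0.203547) = 46.61·0.796453 = 37.1227 /hr

Final: 37.1227 /hr


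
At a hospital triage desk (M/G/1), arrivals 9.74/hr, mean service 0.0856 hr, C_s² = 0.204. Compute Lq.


ρ = λ·E[S] = 9.74·0.0856 = 0.8337
Lq = ρ²(1+C_s²)/(2(1−ρ)) = 0.6951·(1+0.204)/(2·0.1663)
= 0.6951·1.2040/0.3325 = 2.51701

Final: 2.51701


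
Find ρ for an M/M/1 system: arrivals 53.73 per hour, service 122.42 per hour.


ρ = λ/μ = 53.73/122.42 = 0.4389

Final: 0.4389


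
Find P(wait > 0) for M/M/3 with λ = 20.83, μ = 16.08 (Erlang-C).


a = λ/μ = 1.2954; ρ = a/3 = 0.4318
P₀ = 0.265109 (from M/M/c formula)
C(c,a) = [a^c/(c!(1−ρ))]·P₀ = [2.17375/(6·0.5682)]·0.265109
= 0.63761·0.265109 = 0.169037

Final: 0.169037


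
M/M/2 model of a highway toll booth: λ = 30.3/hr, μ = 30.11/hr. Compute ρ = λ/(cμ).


ρ = λ/(cμ) = 30.3/(2·30.11) = 30.3/60.22 = 0.5032

Final: 0.5032


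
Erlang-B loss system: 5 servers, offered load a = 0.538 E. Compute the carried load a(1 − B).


B(5,0.538) = 0.0002193 (Erlang-B)
Carried load = a(1 − B) = 0.538·(1 − 0.0002193) = 0.538·0.999781 = 0.5379 E

Final: 0.5379 Erlangs


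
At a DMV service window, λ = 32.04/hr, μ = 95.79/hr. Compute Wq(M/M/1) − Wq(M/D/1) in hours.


ρ = 32.04/95.79 = 0.3345
Wq(M/M/1) = ρ/(μ−λ) = 0.3345/63.75 = 0.005247 hr
Wq(M/D/1) = ρ/(2(μ−λ)) = 0.002623 hr
Savings = 0.005247 − 0.002623 = 0.002623 hr

Final: 0.002623 hr


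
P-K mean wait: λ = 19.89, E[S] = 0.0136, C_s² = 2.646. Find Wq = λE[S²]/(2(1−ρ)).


ρ = λ·E[S] = 19.89·0.0136 = 0.2705
E[S²] = E[S]²(1+C_s²) = 0.0136²·(1+2.646) = 0.0006744
Wq = λ·E[S²]/(2(1−ρ)) = 19.89·0.0006744/(2·0.7295) = 0.009193 hr

Final: 0.009193 hr


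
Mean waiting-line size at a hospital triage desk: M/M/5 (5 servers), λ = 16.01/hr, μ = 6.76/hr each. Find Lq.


a = λ/μ = 2.3683; ρ = a/5 = 0.4737
P₀ = 0.091933
Lq = P₀·a^c·ρ / (c!·(1−ρ)²) = 0.091933·74.51148·0.4737/(120·0.27702)
= 0.09760

Final: 0.09760


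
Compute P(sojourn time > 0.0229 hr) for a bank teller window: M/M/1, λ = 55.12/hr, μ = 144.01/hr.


W ~ Exponential(μ−λ) for M/M/1.
μ − λ = 144.01 − 55.12 = 88.8900
P(W > t) = e^{−(μ−λ)t} = e^{−2.0356} = 0.130605

Final: 0.130605


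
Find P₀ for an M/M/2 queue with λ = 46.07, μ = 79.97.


a = λ/μ = 46.07/79.97 = 0.5761; ρ = a/c = 0.2880
Σ_{k=0}^{1} a^k/k! (terms k=0..1) = 1.00000 + 0.57609 = 1.57609
Tail: a^2/(2!(1−ρ)) = 0.33188/(2·0.7120) = 0.23308
P₀ = 1/(1.57609 + 0.23308) = 1/1.80917 = 0.552740

Final: 0.552740


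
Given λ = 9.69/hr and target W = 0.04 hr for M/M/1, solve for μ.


W = 1/(μ−λ) ⇒ μ − λ = 1/W = 1/0.04 = 25.0000
μ = λ + 1/W = 9.69 + 25.0000 = 34.6900 per hr

Final: 34.6900 /hr


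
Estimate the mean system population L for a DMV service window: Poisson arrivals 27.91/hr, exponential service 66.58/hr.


ρ = λ/μ = 27.91/66.58 = 0.4192
L = ρ/(1−ρ) = 0.4192/(1 − 0.4192) = 0.4192/0.5808 = 0.7217

Final: 0.7217


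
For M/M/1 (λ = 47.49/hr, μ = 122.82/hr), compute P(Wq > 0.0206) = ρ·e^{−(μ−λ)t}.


ρ = 47.49/122.82 = 0.3867
P(Wq > t) = ρ·e^{−(μ−λ)t} = 0.3867·e^{−1.5518}
= 0.3867·0.211867 = 0.081921

Final: 0.081921


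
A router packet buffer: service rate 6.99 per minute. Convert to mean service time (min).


Mean service time = 1/μ = 1/6.99 minute = 0.14306 minute
In minutes: 0.14306 × 1 = 0.1431 min

Final: 0.1431 min


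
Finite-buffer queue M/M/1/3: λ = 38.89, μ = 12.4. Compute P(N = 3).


ρ = λ/μ = 38.89/12.4 = 3.1363
P_K = (1−ρ)ρ^K/(1−ρ^(K+1)) = (-2.1363·30.849546)/(1 − 96.753132)
= -65.903586/-95.753132 = 0.688266

Final: 0.688266


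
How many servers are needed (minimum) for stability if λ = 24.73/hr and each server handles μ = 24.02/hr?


Stability requires cμ > λ ⇔ c > λ/μ.
λ/μ = 24.73/24.02 = 1.0296
Minimum integer c = ⌊1.0296⌋ + 1 = 2
Check: 2·24.02 = 48.04 > 24.73, while 1·24.02 = 24.02 ≤ 24.73

Final: 2 servers


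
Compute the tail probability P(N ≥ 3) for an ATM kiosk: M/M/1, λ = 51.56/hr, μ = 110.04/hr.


ρ = 51.56/110.04 = 0.4686
P(N ≥ n) = ρ^n = 0.4686^3 = 0.102870

Final: 0.102870


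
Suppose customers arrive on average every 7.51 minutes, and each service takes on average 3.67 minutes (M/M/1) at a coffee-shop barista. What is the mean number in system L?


λ = 60/7.51 = 7.9893 /hr
μ = 60/3.67 = 16.3488 /hr
ρ = λ/μ = 7.9893/16.3488 = 0.4887
L = ρ/(1−ρ) = 0.4887/0.5113 = 0.9557

Final: 0.9557


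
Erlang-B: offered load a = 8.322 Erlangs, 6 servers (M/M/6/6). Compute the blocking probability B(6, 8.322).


B(c,a) = (a^c/c!) / Σ_{k=0}^{c} a^k/k!
a^6/6! = 461.353450
Σ terms (k=0..6): 1.00000 + 8.32200 + 34.62784 + 96.05763 + 199.84791 + 332.62686 + 461.35345 = 1133.835689
B = 461.353450/1133.835689 = 0.406896

Final: 0.406896


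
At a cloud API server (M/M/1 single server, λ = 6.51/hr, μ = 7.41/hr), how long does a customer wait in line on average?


ρ = 6.51/7.41 = 0.8785
Wq = ρ/(μ−λ) = 0.8785/(7.41 − 6.51) = 0.8785/0.9000 = 0.9762 hr

Final: 0.9762 hr


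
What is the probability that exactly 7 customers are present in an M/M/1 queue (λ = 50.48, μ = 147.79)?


ρ = 50.48/147.79 = 0.3416
P_n = (1−ρ)·ρ^n = (1 − 0.3416)·0.3416^7 = 0.6584·0.0005424 = 0.0003571

Final: 0.0003571


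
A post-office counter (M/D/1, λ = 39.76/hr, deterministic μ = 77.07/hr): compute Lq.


ρ = 39.76/77.07 = 0.5159
M/D/1: Lq = ρ²/(2(1−ρ)) = 0.2661/(2·0.4841) = 0.27489

Final: 0.27489


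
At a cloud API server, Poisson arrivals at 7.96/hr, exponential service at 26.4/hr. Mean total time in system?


W = 1/(μ−λ) = 1/(26.4 − 7.96) = 1/18.44 = 0.05423 hr

Final: 0.05423 hr


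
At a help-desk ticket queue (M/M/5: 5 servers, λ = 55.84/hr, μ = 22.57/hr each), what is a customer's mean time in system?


a = 2.4741; ρ = 0.4948; P₀ = 0.082312
Lq = P₀·a^c·ρ/(c!(1−ρ)²) = 0.12328
Wq = Lq/λ = 0.12328/55.84 = 0.002208 hr
W = Wq + 1/μ = 0.002208 + 0.04431 = 0.04651 hr

Final: 0.04651 hr


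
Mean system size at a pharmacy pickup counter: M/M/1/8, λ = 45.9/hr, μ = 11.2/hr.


ρ = 45.9/11.2 = 4.0982
L = ρ[1 − (K+1)ρ^K + Kρ^(K+1)] / [(1−ρ)(1−ρ^(K+1))]
Numerator: 4.0982·(1 − 9·79571.455647 + 8·326100.876268) = 7756546.369453
Denominator: (-3.0982)·(-326099.876268) = 1010327.295224
L = 7756546.369453/1010327.295224 = 7.6773

Final: 7.6773


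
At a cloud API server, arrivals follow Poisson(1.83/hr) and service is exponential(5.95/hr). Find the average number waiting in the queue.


ρ = 1.83/5.95 = 0.3076
Lq = ρ²/(1−ρ) = 0.09460/0.6924 = 0.1366

Final: 0.1366


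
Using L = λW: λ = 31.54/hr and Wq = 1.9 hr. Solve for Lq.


Lq = λWq = 31.54·1.9 = 59.9260

Final: 59.9260


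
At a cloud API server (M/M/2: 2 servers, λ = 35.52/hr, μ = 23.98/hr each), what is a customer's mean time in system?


a = 1.4812; ρ = 0.7406; P₀ = 0.149018
Lq = P₀·a^c·ρ/(c!(1−ρ)²) = 1.79956
Wq = Lq/λ = 1.79956/35.52 = 0.05066 hr
W = Wq + 1/μ = 0.05066 + 0.04170 = 0.09236 hr

Final: 0.09236 hr


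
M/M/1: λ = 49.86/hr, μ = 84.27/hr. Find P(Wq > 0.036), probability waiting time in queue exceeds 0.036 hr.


ρ = 49.86/84.27 = 0.5917
P(Wq > t) = ρ·e^{−(μ−λ)t} = 0.5917·e^{−1.2388}
= 0.5917·0.289743 = 0.171432

Final: 0.171432


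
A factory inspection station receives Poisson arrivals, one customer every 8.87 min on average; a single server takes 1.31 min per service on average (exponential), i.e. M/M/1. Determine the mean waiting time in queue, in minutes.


λ = 60/8.87 = 6.7644 /hr
μ = 60/1.31 = 45.8015 /hr
ρ = λ/μ = 6.7644/45.8015 = 0.1477
Wq = ρ/(μ−λ) = 0.1477/(45.8015−6.7644) = 0.003783 hr
In minutes: 0.003783·60 = 0.2270 min

Final: 0.2270 min


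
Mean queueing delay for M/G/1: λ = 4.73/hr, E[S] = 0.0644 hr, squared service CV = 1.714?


ρ = λ·E[S] = 4.73·0.0644 = 0.3046
E[S²] = E[S]²(1+C_s²) = 0.0644²·(1+1.714) = 0.011256
Wq = λ·E[S²]/(2(1−ρ)) = 4.73·0.011256/(2·0.6954) = 0.03828 hr

Final: 0.03828 hr


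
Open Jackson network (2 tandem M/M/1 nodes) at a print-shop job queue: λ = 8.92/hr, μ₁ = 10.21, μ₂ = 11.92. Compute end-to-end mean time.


Each node sees arrival rate λ = 8.92/hr (tandem ⇒ throughput preserved).
W₁ = 1/(μ₁−λ) = 1/(10.21−8.92) = 0.77519 hr
W₂ = 1/(μ₂−λ) = 1/(11.92−8.92) = 0.33333 hr
W_total = W₁ + W₂ = 0.77519 + 0.33333 = 1.10853 hr

Final: 1.10853 hr


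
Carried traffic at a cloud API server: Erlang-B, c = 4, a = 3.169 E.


B(4,3.169) = 0.224758 (Erlang-B)
Carried load = a(1 − B) = 3.169·(1 − 0.224758) = 3.169·0.775242 = 2.4567 E

Final: 2.4567 Erlangs


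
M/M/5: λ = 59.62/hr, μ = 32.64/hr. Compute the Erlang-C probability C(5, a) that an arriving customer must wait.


a = λ/μ = 1.8266; ρ = a/5 = 0.3653
P₀ = 0.160222 (from M/M/c formula)
C(c,a) = [a^c/(c!(1−ρ))]·P₀ = [20.33336/(120·0.6347)]·0.160222
= 0.26698·0.160222 = 0.042775

Final: 0.042775


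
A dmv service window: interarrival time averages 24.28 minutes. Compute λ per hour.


λ = 1/(interarrival time) in consistent units.
1 hour = 60 min, so λ = 60/24.28 = 2.4712 per hour

Final: 2.4712 /hr


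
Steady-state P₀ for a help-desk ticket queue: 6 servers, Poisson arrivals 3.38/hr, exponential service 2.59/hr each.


a = λ/μ = 3.38/2.59 = 1.3050; ρ = a/c = 0.2175
Σ_{k=0}^{5} a^k/k! (terms k=0..5) = 1.00000 + 1.30502 + 0.85154 + 0.37042 + 0.12085 + 0.03154 = 3.67938
Tail: a^6/(6!(1−ρ)) = 4.93971/(720·0.7825) = 0.008768
P₀ = 1/(3.67938 + 0.008768) = 1/3.68814 = 0.271139

Final: 0.271139


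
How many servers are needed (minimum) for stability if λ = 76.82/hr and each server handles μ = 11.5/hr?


Stability requires cμ > λ ⇔ c > λ/μ.
λ/μ = 76.82/11.5 = 6.6800
Minimum integer c = ⌊6.6800⌋ + 1 = 7
Check: 7·11.5 = 80.50 > 76.82, while 6·11.5 = 69.00 ≤ 76.82

Final: 7 servers


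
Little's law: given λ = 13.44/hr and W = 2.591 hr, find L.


L = λW = 13.44·2.591 = 34.8230

Final: 34.8230


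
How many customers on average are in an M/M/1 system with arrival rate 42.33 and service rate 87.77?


ρ = λ/μ = 42.33/87.77 = 0.4823
L = ρ/(1−ρ) = 0.4823/(1 − 0.4823) = 0.4823/0.5177 = 0.9316

Final: 0.9316


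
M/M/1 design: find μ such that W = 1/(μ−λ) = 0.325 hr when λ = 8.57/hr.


W = 1/(μ−λ) ⇒ μ − λ = 1/W = 1/0.325 = 3.0769
μ = λ + 1/W = 8.57 + 3.0769 = 11.6469 per hr

Final: 11.6469 /hr


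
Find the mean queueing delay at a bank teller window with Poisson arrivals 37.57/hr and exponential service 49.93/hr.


ρ = 37.57/49.93 = 0.7525
Wq = ρ/(μ−λ) = 0.7525/(49.93 − 37.57) = 0.7525/12.36 = 0.06088 hr

Final: 0.06088 hr


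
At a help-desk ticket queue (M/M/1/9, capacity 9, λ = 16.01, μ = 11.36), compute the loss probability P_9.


ρ = λ/μ = 16.01/11.36 = 1.4093
P_K = (1−ρ)ρ^K/(1−ρ^(K+1)) = (-0.4093·21.933958)/(1 − 30.912206)
= -8.978249/-29.912206 = 0.300153

Final: 0.300153


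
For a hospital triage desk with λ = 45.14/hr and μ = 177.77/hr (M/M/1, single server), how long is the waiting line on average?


ρ = 45.14/177.77 = 0.2539
Lq = ρ²/(1−ρ) = 0.06448/0.7461 = 0.08642

Final: 0.08642


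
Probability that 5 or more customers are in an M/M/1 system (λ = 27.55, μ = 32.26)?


ρ = 27.55/32.26 = 0.8540
P(N ≥ n) = ρ^n = 0.8540^5 = 0.454241

Final: 0.454241


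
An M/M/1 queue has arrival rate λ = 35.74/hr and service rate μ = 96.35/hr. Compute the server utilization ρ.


ρ = λ/μ = 35.74/96.35 = 0.3709

Final: 0.3709


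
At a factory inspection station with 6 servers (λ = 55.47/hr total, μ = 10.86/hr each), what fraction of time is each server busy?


ρ = λ/(cμ) = 55.47/(6·10.86) = 55.47/65.16 = 0.8513

Final: 0.8513


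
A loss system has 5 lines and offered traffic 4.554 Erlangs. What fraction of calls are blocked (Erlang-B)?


B(c,a) = (a^c/c!) / Σ_{k=0}^{c} a^k/k!
a^5/5! = 16.322395
Σ terms (k=0..5): 1.00000 + 4.55400 + 10.36946 + 15.74084 + 17.92094 + 16.32240 = 65.907634
B = 16.322395/65.907634 = 0.247656

Final: 0.247656


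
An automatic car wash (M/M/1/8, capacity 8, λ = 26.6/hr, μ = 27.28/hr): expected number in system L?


ρ = 26.6/27.28 = 0.9751
L = ρ[1 − (K+1)ρ^K + Kρ^(K+1)] / [(1−ρ)(1−ρ^(K+1))]
Numerator: 0.9751·(1 − 9·0.817143 + 8·0.796775) = 0.019411
Denominator: (0.02493)·(0.203225) = 0.005066
L = 0.019411/0.005066 = 3.8319

Final: 3.8319


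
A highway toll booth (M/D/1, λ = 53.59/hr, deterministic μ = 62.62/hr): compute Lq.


ρ = 53.59/62.62 = 0.8558
M/D/1: Lq = ρ²/(2(1−ρ)) = 0.7324/(2·0.1442) = 2.53943

Final: 2.53943


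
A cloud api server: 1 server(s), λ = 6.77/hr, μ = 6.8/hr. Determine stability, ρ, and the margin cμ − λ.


Total capacity cμ = 1·6.8 = 6.80/hr
ρ = λ/(cμ) = 6.77/6.80 = 0.9956
Stable ⇔ ρ < 1: YES
Spare capacity = cμ − λ = 6.80 − 6.77 = 0.03/hr

Final: ρ = 0.9956; stable; margin = 0.03/hr


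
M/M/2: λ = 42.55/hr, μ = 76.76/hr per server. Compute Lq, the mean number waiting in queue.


a = λ/μ = 0.5543; ρ = a/2 = 0.2772
P₀ = 0.565971
Lq = P₀·a^c·ρ / (c!·(1−ρ)²) = 0.565971·0.30728·0.2772/(2·0.52249)
= 0.04613

Final: 0.04613


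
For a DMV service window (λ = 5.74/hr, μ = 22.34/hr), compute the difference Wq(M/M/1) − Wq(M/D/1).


ρ = 5.74/22.34 = 0.2569
Wq(M/M/1) = ρ/(μ−λ) = 0.2569/16.60 = 0.01548 hr
Wq(M/D/1) = ρ/(2(μ−λ)) = 0.007739 hr
Savings = 0.01548 − 0.007739 = 0.007739 hr

Final: 0.007739 hr


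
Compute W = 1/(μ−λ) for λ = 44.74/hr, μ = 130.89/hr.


W = 1/(μ−λ) = 1/(130.89 − 44.74) = 1/86.15 = 0.01161 hr

Final: 0.01161 hr


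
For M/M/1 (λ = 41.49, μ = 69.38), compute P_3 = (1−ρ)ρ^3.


ρ = 41.49/69.38 = 0.5980
P_n = (1−ρ)·ρ^n = (1 − 0.5980)·0.5980^3 = 0.4020·0.213859 = 0.085969

Final: 0.085969


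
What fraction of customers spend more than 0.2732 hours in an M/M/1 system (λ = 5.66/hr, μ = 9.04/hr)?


W ~ Exponential(μ−λ) for M/M/1.
μ − λ = 9.04 − 5.66 = 3.3800
P(W > t) = e^{−(μ−λ)t} = e^{−0.9234} = 0.397160

Final: 0.397160


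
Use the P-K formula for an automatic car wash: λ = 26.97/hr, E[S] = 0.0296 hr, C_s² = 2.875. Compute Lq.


ρ = λ·E[S] = 26.97·0.0296 = 0.7983
Lq = ρ²(1+C_s²)/(2(1−ρ)) = 0.6373·(1+2.875)/(2·0.2017)
= 0.6373·3.8750/0.4034 = 6.12219

Final: 6.12219


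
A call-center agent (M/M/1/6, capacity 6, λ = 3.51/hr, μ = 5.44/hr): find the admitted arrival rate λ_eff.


ρ = 0.6452; P_K = (1−ρ)ρ^6/(1−ρ^7) = 0.026848
λ_eff = λ(1 − P_K) = 3.51·(1 − 0.026848) = 3.51·0.973152 = 3.4158 /hr

Final: 3.4158 /hr


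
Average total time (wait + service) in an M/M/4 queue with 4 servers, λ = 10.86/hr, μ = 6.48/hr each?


a = 1.6759; ρ = 0.4190; P₀ = 0.184143
Lq = P₀·a^c·ρ/(c!(1−ρ)²) = 0.07512
Wq = Lq/λ = 0.07512/10.86 = 0.006917 hr
W = Wq + 1/μ = 0.006917 + 0.15432 = 0.16124 hr

Final: 0.16124 hr


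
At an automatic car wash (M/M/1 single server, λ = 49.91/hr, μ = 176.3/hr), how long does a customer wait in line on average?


ρ = 49.91/176.3 = 0.2831
Wq = ρ/(μ−λ) = 0.2831/(176.3 − 49.91) = 0.2831/126.39 = 0.002240 hr

Final: 0.002240 hr
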